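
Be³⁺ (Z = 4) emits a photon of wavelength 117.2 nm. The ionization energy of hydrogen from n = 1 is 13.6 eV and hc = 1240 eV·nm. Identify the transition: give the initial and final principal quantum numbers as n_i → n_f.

The photon energy is ΔE = hc/λ = 1240 / 117.2 = 10.58 eV.
With Z = 4, ΔE = 217.6 × (1/n_f² − 1/n_i²), so 1/n_f² − 1/n_i² = 0.04862.
Trying n_f = 3 gives 1/n_i² = 0.06249, i.e. n_i ≈ 4; this pair matches.

n_i = 4, n_f = 3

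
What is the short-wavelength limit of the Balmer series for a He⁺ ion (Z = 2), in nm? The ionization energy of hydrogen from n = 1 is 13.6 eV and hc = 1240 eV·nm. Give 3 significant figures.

The Balmer series has lower level n_f = 2; the series limit corresponds to n_i → ∞.
ΔE_max = 13.6 × 4 / 2² = 13.60 eV.
λ_min = 1240 / 13.60 = 91.2 nm.

91.2 nm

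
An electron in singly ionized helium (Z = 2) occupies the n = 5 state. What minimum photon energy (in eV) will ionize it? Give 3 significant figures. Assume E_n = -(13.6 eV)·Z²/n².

E_n = −13.6 Z²/n² = −54.40/n² eV for Z = 2.
E_5 = −54.40/25 = −2.18 eV, so ionization (to E = 0) requires 2.18 eV.

2.18 eV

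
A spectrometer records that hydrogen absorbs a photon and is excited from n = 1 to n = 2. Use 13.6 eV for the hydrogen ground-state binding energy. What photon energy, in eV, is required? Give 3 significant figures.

E_2 = −13.60/4 = −3.400 eV and E_1 = −13.60/1 = −13.60 eV.
The photon energy is |E_2 − E_1| = 10.2 eV.

10.2 eV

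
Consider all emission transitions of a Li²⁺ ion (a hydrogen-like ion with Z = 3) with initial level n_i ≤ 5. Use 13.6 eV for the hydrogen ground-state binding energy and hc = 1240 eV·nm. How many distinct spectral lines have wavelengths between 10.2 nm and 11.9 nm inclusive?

Enumerate all n_i → n_f pairs with 1 ≤ n_f < n_i ≤ 5 and compute λ = 1240 / [13.6·9·(1/n_f² − 1/n_i²)].
Lines falling in [10.2, 11.9] nm: 5→1 (10.55 nm), 4→1 (10.81 nm), 3→1 (11.40 nm).

3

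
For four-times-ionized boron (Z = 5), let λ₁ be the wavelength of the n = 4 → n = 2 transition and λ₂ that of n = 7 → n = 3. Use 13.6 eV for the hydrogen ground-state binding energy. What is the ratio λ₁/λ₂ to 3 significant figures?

0.484

λ ∝ 1/ΔE ∝ 1/(1/n_f² − 1/n_i²), and the Z² and hc factors cancel in the ratio.
λ₁/λ₂ = (1/3² − 1/7²)/(1/2² − 1/4²) = 0.09070/0.1875 = 0.484.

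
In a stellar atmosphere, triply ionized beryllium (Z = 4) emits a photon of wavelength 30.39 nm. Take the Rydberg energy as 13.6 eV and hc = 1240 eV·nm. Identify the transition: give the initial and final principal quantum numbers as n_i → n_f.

n_i = 4, n_f = 2

The photon energy is ΔE = hc/λ = 1240 / 30.39 = 40.80 eV.
With Z = 4, ΔE = 217.6 × (1/n_f² − 1/n_i²), so 1/n_f² − 1/n_i² = 0.1875.
Trying n_f = 2 gives 1/n_i² = 0.06249, i.e. n_i ≈ 4; this pair matches.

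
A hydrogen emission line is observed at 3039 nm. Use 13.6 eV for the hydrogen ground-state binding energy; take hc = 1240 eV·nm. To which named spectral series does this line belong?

ΔE = 1240/3039 = 0.4080 eV.
This matches 13.6 × (1/5² − 1/10²), so n_f = 5: the Pfund series.

Pfund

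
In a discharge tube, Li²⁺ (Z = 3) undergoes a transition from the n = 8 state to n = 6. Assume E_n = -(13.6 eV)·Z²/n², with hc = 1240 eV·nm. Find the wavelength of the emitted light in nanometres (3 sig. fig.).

For Z = 3 the level energies scale as Z², so the effective Rydberg energy is 13.6 × 9 = 122.4 eV.
ΔE = 122.4 × (1/6² − 1/8²) = 122.4 × 0.01215 = 1.488 eV.
λ = hc/ΔE = 1240 / 1.488 = 834 nm.

834 nm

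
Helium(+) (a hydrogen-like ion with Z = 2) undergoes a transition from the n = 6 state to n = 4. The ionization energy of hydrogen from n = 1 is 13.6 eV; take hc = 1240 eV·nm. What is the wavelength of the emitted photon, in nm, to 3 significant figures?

656 nm

For Z = 2 the level energies scale as Z², so the effective Rydberg energy is 13.6 × 4 = 54.40 eV.
ΔE = 54.40 × (1/4² − 1/6²) = 54.40 × 0.03472 = 1.889 eV.
λ = hc/ΔE = 1240 / 1.889 = 656 nm.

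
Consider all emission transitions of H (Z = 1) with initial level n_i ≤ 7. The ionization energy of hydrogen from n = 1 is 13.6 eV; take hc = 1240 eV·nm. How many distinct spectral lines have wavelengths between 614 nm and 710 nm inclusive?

1

Enumerate all n_i → n_f pairs with 1 ≤ n_f < n_i ≤ 7 and compute λ = 1240 / [13.6·1·(1/n_f² − 1/n_i²)].
Lines falling in [614, 710] nm: 3→2 (656.5 nm).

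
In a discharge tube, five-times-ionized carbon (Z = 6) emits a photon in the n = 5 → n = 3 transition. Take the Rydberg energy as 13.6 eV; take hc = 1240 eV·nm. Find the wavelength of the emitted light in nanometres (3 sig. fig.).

35.6 nm

For Z = 6 the level energies scale as Z², so the effective Rydberg energy is 13.6 × 36 = 489.6 eV.
ΔE = 489.6 × (1/3² − 1/5²) = 489.6 × 0.07111 = 34.82 eV.
λ = hc/ΔE = 1240 / 34.82 = 35.6 nm.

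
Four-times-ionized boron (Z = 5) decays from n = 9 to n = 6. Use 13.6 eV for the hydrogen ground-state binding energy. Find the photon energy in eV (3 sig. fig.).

The Bohr energies scale as Z², so for Z = 5: E_n = −340.0/n² eV.
E_9 = −340.0/81 = −4.198 eV and E_6 = −340.0/36 = −9.444 eV.
The photon energy is |E_9 − E_6| = 5.25 eV.

5.25 eV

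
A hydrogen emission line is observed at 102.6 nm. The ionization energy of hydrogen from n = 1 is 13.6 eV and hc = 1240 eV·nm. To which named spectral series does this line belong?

ΔE = 1240/102.6 = 12.09 eV.
This matches 13.6 × (1/1² − 1/3²), so n_f = 1: the Lyman series.

Lyman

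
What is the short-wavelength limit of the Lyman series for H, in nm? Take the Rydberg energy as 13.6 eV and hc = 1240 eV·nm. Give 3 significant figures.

The Lyman series has lower level n_f = 1; the series limit corresponds to n_i → ∞.
ΔE_max = 13.6 × 1 / 1² = 13.60 eV.
λ_min = 1240 / 13.60 = 91.2 nm.

91.2 nm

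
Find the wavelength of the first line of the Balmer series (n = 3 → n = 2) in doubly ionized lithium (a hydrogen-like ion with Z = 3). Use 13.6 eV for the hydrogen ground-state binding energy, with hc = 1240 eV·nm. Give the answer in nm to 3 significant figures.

72.9 nm

The Balmer series terminates on n_f = 2; the first line has n_i = 2+1 = 3.
ΔE = 122.4 × (1/2² − 1/3²) = 17.00 eV.
λ = 1240 / 17.00 = 72.9 nm.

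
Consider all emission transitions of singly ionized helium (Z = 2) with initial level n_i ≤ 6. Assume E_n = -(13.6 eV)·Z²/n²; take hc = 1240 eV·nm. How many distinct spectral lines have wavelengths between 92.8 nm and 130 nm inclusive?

Enumerate all n_i → n_f pairs with 1 ≤ n_f < n_i ≤ 6 and compute λ = 1240 / [13.6·4·(1/n_f² − 1/n_i²)].
Lines falling in [92.8, 130] nm: 6→2 (102.6 nm), 5→2 (108.5 nm), 4→2 (121.6 nm).

3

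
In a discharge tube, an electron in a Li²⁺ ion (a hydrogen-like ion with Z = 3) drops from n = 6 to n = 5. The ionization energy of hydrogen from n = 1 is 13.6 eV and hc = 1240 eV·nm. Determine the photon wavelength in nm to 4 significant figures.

828.9 nm

For Z = 3 the level energies scale as Z², so the effective Rydberg energy is 13.6 × 9 = 122.4 eV.
ΔE = 122.4 × (1/5² − 1/6²) = 122.4 × 0.01222 = 1.496 eV.
λ = hc/ΔE = 1240 / 1.496 = 828.9 nm.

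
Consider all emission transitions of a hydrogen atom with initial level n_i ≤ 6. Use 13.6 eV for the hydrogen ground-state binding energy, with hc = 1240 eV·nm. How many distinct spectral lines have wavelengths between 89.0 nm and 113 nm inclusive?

4

Enumerate all n_i → n_f pairs with 1 ≤ n_f < n_i ≤ 6 and compute λ = 1240 / [13.6·1·(1/n_f² − 1/n_i²)].
Lines falling in [89.0, 113] nm: 6→1 (93.78 nm), 5→1 (94.98 nm), 4→1 (97.25 nm), 3→1 (102.6 nm).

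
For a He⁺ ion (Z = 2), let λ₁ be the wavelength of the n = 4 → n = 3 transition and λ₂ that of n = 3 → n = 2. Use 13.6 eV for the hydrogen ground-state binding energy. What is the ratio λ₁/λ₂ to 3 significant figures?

λ ∝ 1/ΔE ∝ 1/(1/n_f² − 1/n_i²), and the Z² and hc factors cancel in the ratio.
λ₁/λ₂ = (1/2² − 1/3²)/(1/3² − 1/4²) = 0.1389/0.04861 = 2.86.

2.86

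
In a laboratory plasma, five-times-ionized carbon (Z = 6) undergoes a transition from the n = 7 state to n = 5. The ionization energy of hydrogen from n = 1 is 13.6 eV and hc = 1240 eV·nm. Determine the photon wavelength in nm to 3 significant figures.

129 nm

For Z = 6 the level energies scale as Z², so the effective Rydberg energy is 13.6 × 36 = 489.6 eV.
ΔE = 489.6 × (1/5² − 1/7²) = 489.6 × 0.01959 = 9.592 eV.
λ = hc/ΔE = 1240 / 9.592 = 129 nm.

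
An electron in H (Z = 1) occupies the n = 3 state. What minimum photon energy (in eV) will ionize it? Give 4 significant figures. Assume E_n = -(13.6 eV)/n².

1.511 eV

E_3 = −13.60/9 = −1.511 eV, so ionization (to E = 0) requires 1.511 eV.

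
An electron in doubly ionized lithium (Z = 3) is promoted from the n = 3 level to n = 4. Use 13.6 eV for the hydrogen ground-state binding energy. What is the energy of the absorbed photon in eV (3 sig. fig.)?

5.95 eV

The Bohr energies scale as Z², so for Z = 3: E_n = −122.4/n² eV.
E_4 = −122.4/16 = −7.650 eV and E_3 = −122.4/9 = −13.60 eV.
The photon energy is |E_4 − E_3| = 5.95 eV.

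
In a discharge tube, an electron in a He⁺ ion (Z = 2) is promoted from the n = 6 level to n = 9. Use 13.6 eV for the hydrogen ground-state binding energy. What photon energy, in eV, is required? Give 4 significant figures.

The Bohr energies scale as Z², so for Z = 2: E_n = −54.40/n² eV.
E_9 = −54.40/81 = −0.6716 eV and E_6 = −54.40/36 = −1.511 eV.
The photon energy is |E_9 − E_6| = 0.8395 eV.

0.8395 eV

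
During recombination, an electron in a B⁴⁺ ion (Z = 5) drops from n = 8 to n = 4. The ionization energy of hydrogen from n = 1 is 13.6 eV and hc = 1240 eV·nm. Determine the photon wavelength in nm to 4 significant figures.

For Z = 5 the level energies scale as Z², so the effective Rydberg energy is 13.6 × 25 = 340.0 eV.
ΔE = 340.0 × (1/4² − 1/8²) = 340.0 × 0.04688 = 15.94 eV.
λ = hc/ΔE = 1240 / 15.94 = 77.80 nm.

77.80 nm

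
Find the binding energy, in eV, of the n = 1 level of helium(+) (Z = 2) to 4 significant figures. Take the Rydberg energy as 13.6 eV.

E_n = −13.6 Z²/n² = −54.40/n² eV for Z = 2.
E_1 = −54.40/1 = −54.40 eV, so ionization (to E = 0) requires 54.40 eV.

54.40 eV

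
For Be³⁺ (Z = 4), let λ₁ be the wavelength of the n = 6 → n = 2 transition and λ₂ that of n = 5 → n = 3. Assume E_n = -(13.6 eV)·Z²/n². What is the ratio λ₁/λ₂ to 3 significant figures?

0.320

λ ∝ 1/ΔE ∝ 1/(1/n_f² − 1/n_i²), and the Z² and hc factors cancel in the ratio.
λ₁/λ₂ = (1/3² − 1/5²)/(1/2² − 1/6²) = 0.07111/0.2222 = 0.320.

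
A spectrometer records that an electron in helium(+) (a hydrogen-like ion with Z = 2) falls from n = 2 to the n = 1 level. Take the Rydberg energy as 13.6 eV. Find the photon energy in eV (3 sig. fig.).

The Bohr energies scale as Z², so for Z = 2: E_n = −54.40/n² eV.
E_2 = −54.40/4 = −13.60 eV and E_1 = −54.40/1 = −54.40 eV.
The photon energy is |E_2 − E_1| = 40.8 eV.

40.8 eV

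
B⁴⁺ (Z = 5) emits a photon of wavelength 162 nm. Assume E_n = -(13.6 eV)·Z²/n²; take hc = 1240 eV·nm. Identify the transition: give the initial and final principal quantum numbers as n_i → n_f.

n_i = 5, n_f = 4

The photon energy is ΔE = hc/λ = 1240 / 162 = 7.654 eV.
With Z = 5, ΔE = 340.0 × (1/n_f² − 1/n_i²), so 1/n_f² − 1/n_i² = 0.02251.
Trying n_f = 4 gives 1/n_i² = 0.03999, i.e. n_i ≈ 5; this pair matches.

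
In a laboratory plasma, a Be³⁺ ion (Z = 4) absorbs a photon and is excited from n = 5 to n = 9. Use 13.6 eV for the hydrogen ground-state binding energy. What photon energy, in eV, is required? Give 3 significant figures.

The Bohr energies scale as Z², so for Z = 4: E_n = −217.6/n² eV.
E_9 = −217.6/81 = −2.686 eV and E_5 = −217.6/25 = −8.704 eV.
The photon energy is |E_9 − E_5| = 6.02 eV.

6.02 eV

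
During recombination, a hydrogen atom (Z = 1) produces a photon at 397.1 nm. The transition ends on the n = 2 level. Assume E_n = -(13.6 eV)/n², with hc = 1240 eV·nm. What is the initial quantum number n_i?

n_i = 7

The photon energy is ΔE = hc/λ = 1240 / 397.1 = 3.123 eV.
With Z = 1, ΔE = 13.60 × (1/n_f² − 1/n_i²), so 1/n_f² − 1/n_i² = 0.2296.
With n_f = 2: 1/n_i² = 1/4 − 0.2296 = 0.02039, so n_i ≈ 7.00.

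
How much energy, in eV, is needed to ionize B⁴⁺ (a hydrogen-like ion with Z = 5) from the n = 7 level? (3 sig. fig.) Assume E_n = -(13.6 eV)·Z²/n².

6.94 eV

E_n = −13.6 Z²/n² = −340.0/n² eV for Z = 5.
E_7 = −340.0/49 = −6.94 eV, so ionization (to E = 0) requires 6.94 eV.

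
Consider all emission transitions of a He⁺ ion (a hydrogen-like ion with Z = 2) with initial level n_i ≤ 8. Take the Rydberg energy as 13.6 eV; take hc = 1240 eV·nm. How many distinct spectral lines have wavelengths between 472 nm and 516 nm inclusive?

Enumerate all n_i → n_f pairs with 1 ≤ n_f < n_i ≤ 8 and compute λ = 1240 / [13.6·4·(1/n_f² − 1/n_i²)].
Lines falling in [472, 516] nm: 8→4 (486.3 nm).

1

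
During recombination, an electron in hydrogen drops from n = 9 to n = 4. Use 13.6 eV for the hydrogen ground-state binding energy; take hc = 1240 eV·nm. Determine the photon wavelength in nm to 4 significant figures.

ΔE = 13.60 × (1/4² − 1/9²) = 13.60 × 0.05015 = 0.6821 eV.
λ = hc/ΔE = 1240 / 0.6821 = 1818 nm.

1818 nm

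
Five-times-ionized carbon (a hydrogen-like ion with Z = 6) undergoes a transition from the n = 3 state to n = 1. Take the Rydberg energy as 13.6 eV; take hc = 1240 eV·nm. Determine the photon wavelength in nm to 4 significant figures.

2.849 nm

For Z = 6 the level energies scale as Z², so the effective Rydberg energy is 13.6 × 36 = 489.6 eV.
ΔE = 489.6 × (1/1² − 1/3²) = 489.6 × 0.8889 = 435.2 eV.
λ = hc/ΔE = 1240 / 435.2 = 2.849 nm.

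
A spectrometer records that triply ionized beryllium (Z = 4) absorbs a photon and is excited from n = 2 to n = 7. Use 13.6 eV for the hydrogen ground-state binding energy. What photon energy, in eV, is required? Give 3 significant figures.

The Bohr energies scale as Z², so for Z = 4: E_n = −217.6/n² eV.
E_7 = −217.6/49 = −4.441 eV and E_2 = −217.6/4 = −54.40 eV.
The photon energy is |E_7 − E_2| = 50.0 eV.

50.0 eV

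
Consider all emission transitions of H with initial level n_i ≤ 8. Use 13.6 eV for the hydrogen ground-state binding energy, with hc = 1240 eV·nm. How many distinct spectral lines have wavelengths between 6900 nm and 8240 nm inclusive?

Enumerate all n_i → n_f pairs with 1 ≤ n_f < n_i ≤ 8 and compute λ = 1240 / [13.6·1·(1/n_f² − 1/n_i²)].
Lines falling in [6900, 8240] nm: 6→5 (7460 nm), 8→6 (7503 nm).

2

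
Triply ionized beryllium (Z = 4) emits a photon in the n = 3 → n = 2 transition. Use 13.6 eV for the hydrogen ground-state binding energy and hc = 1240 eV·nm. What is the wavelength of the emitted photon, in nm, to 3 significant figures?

41.0 nm

For Z = 4 the level energies scale as Z², so the effective Rydberg energy is 13.6 × 16 = 217.6 eV.
ΔE = 217.6 × (1/2² − 1/3²) = 217.6 × 0.1389 = 30.22 eV.
λ = hc/ΔE = 1240 / 30.22 = 41.0 nm.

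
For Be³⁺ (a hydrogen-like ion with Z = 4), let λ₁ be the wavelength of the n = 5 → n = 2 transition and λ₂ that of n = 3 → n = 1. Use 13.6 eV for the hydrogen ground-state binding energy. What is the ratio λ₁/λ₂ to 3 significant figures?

4.23

λ ∝ 1/ΔE ∝ 1/(1/n_f² − 1/n_i²), and the Z² and hc factors cancel in the ratio.
λ₁/λ₂ = (1/1² − 1/3²)/(1/2² − 1/5²) = 0.8889/0.2100 = 4.23.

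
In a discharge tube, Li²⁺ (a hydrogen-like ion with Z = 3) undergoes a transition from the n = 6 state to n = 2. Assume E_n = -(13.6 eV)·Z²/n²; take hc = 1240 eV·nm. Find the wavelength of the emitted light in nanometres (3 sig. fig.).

For Z = 3 the level energies scale as Z², so the effective Rydberg energy is 13.6 × 9 = 122.4 eV.
ΔE = 122.4 × (1/2² − 1/6²) = 122.4 × 0.2222 = 27.20 eV.
λ = hc/ΔE = 1240 / 27.20 = 45.6 nm.

45.6 nm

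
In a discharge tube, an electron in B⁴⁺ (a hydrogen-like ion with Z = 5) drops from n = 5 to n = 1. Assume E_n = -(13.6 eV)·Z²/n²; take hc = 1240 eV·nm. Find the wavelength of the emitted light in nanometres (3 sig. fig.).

3.80 nm

For Z = 5 the level energies scale as Z², so the effective Rydberg energy is 13.6 × 25 = 340.0 eV.
ΔE = 340.0 × (1/1² − 1/5²) = 340.0 × 0.9600 = 326.4 eV.
λ = hc/ΔE = 1240 / 326.4 = 3.80 nm.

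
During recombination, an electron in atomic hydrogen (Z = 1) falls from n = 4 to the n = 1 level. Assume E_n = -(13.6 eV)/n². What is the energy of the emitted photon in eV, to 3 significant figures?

12.8 eV

E_4 = −13.60/16 = −0.8500 eV and E_1 = −13.60/1 = −13.60 eV.
The photon energy is |E_4 − E_1| = 12.8 eV.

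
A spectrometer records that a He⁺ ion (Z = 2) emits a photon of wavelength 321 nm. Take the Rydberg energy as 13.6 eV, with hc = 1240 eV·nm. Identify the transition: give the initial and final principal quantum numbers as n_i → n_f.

The photon energy is ΔE = hc/λ = 1240 / 321 = 3.863 eV.
With Z = 2, ΔE = 54.40 × (1/n_f² − 1/n_i²), so 1/n_f² − 1/n_i² = 0.07101.
Trying n_f = 3 gives 1/n_i² = 0.04010, i.e. n_i ≈ 5; this pair matches.

n_i = 5, n_f = 3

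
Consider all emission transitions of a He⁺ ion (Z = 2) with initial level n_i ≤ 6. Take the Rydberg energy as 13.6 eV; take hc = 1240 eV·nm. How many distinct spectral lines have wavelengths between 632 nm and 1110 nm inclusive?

Enumerate all n_i → n_f pairs with 1 ≤ n_f < n_i ≤ 6 and compute λ = 1240 / [13.6·4·(1/n_f² − 1/n_i²)].
Lines falling in [632, 1110] nm: 6→4 (656.5 nm), 5→4 (1013 nm).

2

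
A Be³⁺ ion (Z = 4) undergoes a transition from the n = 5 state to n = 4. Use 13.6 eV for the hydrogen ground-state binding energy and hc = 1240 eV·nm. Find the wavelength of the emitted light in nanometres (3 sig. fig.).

For Z = 4 the level energies scale as Z², so the effective Rydberg energy is 13.6 × 16 = 217.6 eV.
ΔE = 217.6 × (1/4² − 1/5²) = 217.6 × 0.02250 = 4.896 eV.
λ = hc/ΔE = 1240 / 4.896 = 253 nm.

253 nm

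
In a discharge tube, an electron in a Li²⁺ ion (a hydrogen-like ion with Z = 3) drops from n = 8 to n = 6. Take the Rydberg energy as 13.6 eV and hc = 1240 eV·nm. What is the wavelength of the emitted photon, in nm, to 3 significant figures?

834 nm

For Z = 3 the level energies scale as Z², so the effective Rydberg energy is 13.6 × 9 = 122.4 eV.
ΔE = 122.4 × (1/6² − 1/8²) = 122.4 × 0.01215 = 1.488 eV.
λ = hc/ΔE = 1240 / 1.488 = 834 nm.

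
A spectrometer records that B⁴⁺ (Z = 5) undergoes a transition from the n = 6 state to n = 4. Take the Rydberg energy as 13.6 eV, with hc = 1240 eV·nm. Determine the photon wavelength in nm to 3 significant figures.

For Z = 5 the level energies scale as Z², so the effective Rydberg energy is 13.6 × 25 = 340.0 eV.
ΔE = 340.0 × (1/4² − 1/6²) = 340.0 × 0.03472 = 11.81 eV.
λ = hc/ΔE = 1240 / 11.81 = 105 nm.

105 nm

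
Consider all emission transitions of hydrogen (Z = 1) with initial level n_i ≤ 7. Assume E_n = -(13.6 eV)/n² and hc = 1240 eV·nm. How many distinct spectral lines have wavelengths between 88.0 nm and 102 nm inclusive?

4

Enumerate all n_i → n_f pairs with 1 ≤ n_f < n_i ≤ 7 and compute λ = 1240 / [13.6·1·(1/n_f² − 1/n_i²)].
Lines falling in [88.0, 102] nm: 7→1 (93.08 nm), 6→1 (93.78 nm), 5→1 (94.98 nm), 4→1 (97.25 nm).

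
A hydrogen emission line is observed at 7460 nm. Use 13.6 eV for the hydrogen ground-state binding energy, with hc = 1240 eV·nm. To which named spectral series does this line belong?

Pfund

ΔE = 1240/7460 = 0.1662 eV.
This matches 13.6 × (1/5² − 1/6²), so n_f = 5: the Pfund series.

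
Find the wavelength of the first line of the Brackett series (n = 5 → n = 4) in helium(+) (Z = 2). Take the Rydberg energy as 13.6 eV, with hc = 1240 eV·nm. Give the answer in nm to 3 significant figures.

1010 nm

The Brackett series terminates on n_f = 4; the first line has n_i = 4+1 = 5.
ΔE = 54.40 × (1/4² − 1/5²) = 1.224 eV.
λ = 1240 / 1.224 = 1010 nm.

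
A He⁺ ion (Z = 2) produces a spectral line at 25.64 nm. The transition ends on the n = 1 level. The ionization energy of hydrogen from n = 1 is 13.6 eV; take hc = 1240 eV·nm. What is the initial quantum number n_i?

n_i = 3

The photon energy is ΔE = hc/λ = 1240 / 25.64 = 48.36 eV.
With Z = 2, ΔE = 54.40 × (1/n_f² − 1/n_i²), so 1/n_f² − 1/n_i² = 0.8890.
With n_f = 1: 1/n_i² = 1/1 − 0.8890 = 0.1110, so n_i ≈ 3.00.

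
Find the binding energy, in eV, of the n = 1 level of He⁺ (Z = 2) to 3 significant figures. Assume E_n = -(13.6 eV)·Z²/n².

E_n = −13.6 Z²/n² = −54.40/n² eV for Z = 2.
E_1 = −54.40/1 = −54.4 eV, so ionization (to E = 0) requires 54.4 eV.

54.4 eV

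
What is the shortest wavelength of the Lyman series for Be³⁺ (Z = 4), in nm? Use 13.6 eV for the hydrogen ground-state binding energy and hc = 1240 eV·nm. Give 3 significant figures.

5.70 nm

The Lyman series has lower level n_f = 1; the series limit corresponds to n_i → ∞.
ΔE_max = 13.6 × 16 / 1² = 217.6 eV.
λ_min = 1240 / 217.6 = 5.70 nm.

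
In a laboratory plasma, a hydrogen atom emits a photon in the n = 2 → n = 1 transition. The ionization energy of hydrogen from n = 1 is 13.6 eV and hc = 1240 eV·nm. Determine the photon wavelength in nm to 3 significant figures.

ΔE = 13.60 × (1/1² − 1/2²) = 13.60 × 0.7500 = 10.20 eV.
λ = hc/ΔE = 1240 / 10.20 = 122 nm.
This line belongs to the Lyman series.

122 nm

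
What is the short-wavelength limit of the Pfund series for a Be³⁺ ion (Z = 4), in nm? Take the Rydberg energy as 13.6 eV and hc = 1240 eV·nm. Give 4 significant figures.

The Pfund series has lower level n_f = 5; the series limit corresponds to n_i → ∞.
ΔE_max = 13.6 × 16 / 5² = 8.704 eV.
λ_min = 1240 / 8.704 = 142.5 nm.

142.5 nm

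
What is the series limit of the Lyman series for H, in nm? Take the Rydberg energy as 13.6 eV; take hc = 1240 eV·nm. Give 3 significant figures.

The Lyman series has lower level n_f = 1; the series limit corresponds to n_i → ∞.
ΔE_max = 13.6 × 1 / 1² = 13.60 eV.
λ_min = 1240 / 13.60 = 91.2 nm.

91.2 nm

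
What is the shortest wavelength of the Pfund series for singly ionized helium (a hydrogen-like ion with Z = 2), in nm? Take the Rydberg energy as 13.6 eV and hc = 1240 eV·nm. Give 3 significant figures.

The Pfund series has lower level n_f = 5; the series limit corresponds to n_i → ∞.
ΔE_max = 13.6 × 4 / 5² = 2.176 eV.
λ_min = 1240 / 2.176 = 570 nm.

570 nm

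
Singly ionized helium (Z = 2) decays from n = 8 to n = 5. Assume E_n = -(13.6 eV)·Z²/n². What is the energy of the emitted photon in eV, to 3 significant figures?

The Bohr energies scale as Z², so for Z = 2: E_n = −54.40/n² eV.
E_8 = −54.40/64 = −0.8500 eV and E_5 = −54.40/25 = −2.176 eV.
The photon energy is |E_8 − E_5| = 1.33 eV.

1.33 eV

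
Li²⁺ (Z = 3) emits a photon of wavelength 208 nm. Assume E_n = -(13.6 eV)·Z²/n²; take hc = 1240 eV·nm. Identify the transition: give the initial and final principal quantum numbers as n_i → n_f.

The photon energy is ΔE = hc/λ = 1240 / 208 = 5.962 eV.
With Z = 3, ΔE = 122.4 × (1/n_f² − 1/n_i²), so 1/n_f² − 1/n_i² = 0.04871.
Trying n_f = 3 gives 1/n_i² = 0.06241, i.e. n_i ≈ 4; this pair matches.

n_i = 4, n_f = 3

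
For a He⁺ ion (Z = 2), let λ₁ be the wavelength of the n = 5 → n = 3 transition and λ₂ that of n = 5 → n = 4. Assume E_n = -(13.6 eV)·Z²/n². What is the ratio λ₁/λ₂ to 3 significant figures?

0.316

λ ∝ 1/ΔE ∝ 1/(1/n_f² − 1/n_i²), and the Z² and hc factors cancel in the ratio.
λ₁/λ₂ = (1/4² − 1/5²)/(1/3² − 1/5²) = 0.02250/0.07111 = 0.316.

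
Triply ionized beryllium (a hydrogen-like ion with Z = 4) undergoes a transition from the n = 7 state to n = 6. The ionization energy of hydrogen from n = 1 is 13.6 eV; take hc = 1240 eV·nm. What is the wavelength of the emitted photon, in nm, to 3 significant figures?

773 nm

For Z = 4 the level energies scale as Z², so the effective Rydberg energy is 13.6 × 16 = 217.6 eV.
ΔE = 217.6 × (1/6² − 1/7²) = 217.6 × 0.007370 = 1.604 eV.
λ = hc/ΔE = 1240 / 1.604 = 773 nm.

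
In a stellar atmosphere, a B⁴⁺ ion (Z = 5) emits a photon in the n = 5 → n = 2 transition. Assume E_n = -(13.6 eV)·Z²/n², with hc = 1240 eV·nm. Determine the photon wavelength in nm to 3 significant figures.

For Z = 5 the level energies scale as Z², so the effective Rydberg energy is 13.6 × 25 = 340.0 eV.
ΔE = 340.0 × (1/2² − 1/5²) = 340.0 × 0.2100 = 71.40 eV.
λ = hc/ΔE = 1240 / 71.40 = 17.4 nm.

17.4 nm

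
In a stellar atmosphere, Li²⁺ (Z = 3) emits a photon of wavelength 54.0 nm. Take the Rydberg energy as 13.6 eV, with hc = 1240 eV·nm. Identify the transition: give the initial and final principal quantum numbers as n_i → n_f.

n_i = 4, n_f = 2

The photon energy is ΔE = hc/λ = 1240 / 54.0 = 22.96 eV.
With Z = 3, ΔE = 122.4 × (1/n_f² − 1/n_i²), so 1/n_f² − 1/n_i² = 0.1876.
Trying n_f = 2 gives 1/n_i² = 0.06239, i.e. n_i ≈ 4; this pair matches.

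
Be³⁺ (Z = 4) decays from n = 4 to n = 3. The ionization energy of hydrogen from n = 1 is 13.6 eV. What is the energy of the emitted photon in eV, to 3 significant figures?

The Bohr energies scale as Z², so for Z = 4: E_n = −217.6/n² eV.
E_4 = −217.6/16 = −13.60 eV and E_3 = −217.6/9 = −24.18 eV.
The photon energy is |E_4 − E_3| = 10.6 eV.

10.6 eV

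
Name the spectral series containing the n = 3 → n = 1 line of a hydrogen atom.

Lyman

The series is set by the lower level: n_f = 1 is the Lyman series.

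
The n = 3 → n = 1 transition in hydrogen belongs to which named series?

Lyman

The series is set by the lower level: n_f = 1 is the Lyman series.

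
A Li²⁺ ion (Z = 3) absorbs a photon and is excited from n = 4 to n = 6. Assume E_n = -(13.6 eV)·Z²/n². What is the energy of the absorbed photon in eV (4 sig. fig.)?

4.250 eV

The Bohr energies scale as Z², so for Z = 3: E_n = −122.4/n² eV.
E_6 = −122.4/36 = −3.400 eV and E_4 = −122.4/16 = −7.650 eV.
The photon energy is |E_6 − E_4| = 4.250 eV.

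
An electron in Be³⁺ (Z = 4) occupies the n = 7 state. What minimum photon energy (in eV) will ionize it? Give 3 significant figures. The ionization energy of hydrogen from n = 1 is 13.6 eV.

E_n = −13.6 Z²/n² = −217.6/n² eV for Z = 4.
E_7 = −217.6/49 = −4.44 eV, so ionization (to E = 0) requires 4.44 eV.

4.44 eV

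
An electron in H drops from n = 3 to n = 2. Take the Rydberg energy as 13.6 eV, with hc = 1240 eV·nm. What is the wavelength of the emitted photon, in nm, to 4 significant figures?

ΔE = 13.60 × (1/2² − 1/3²) = 13.60 × 0.1389 = 1.889 eV.
λ = hc/ΔE = 1240 / 1.889 = 656.5 nm.

656.5 nm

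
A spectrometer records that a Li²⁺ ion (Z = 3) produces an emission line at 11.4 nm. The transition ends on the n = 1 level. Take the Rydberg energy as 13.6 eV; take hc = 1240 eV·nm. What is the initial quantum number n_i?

n_i = 3

The photon energy is ΔE = hc/λ = 1240 / 11.4 = 108.8 eV.
With Z = 3, ΔE = 122.4 × (1/n_f² − 1/n_i²), so 1/n_f² − 1/n_i² = 0.8887.
With n_f = 1: 1/n_i² = 1/1 − 0.8887 = 0.1113, so n_i ≈ 3.00.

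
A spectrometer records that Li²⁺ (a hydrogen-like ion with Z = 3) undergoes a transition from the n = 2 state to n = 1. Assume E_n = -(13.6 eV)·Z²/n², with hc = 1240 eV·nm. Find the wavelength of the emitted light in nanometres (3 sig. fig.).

13.5 nm

For Z = 3 the level energies scale as Z², so the effective Rydberg energy is 13.6 × 9 = 122.4 eV.
ΔE = 122.4 × (1/1² − 1/2²) = 122.4 × 0.7500 = 91.80 eV.
λ = hc/ΔE = 1240 / 91.80 = 13.5 nm.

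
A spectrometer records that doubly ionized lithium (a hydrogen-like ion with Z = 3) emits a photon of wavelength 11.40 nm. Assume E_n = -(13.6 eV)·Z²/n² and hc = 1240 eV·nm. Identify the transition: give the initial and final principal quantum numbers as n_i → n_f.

n_i = 3, n_f = 1

The photon energy is ΔE = hc/λ = 1240 / 11.40 = 108.8 eV.
With Z = 3, ΔE = 122.4 × (1/n_f² − 1/n_i²), so 1/n_f² − 1/n_i² = 0.8887.
Trying n_f = 1 gives 1/n_i² = 0.1113, i.e. n_i ≈ 3; this pair matches.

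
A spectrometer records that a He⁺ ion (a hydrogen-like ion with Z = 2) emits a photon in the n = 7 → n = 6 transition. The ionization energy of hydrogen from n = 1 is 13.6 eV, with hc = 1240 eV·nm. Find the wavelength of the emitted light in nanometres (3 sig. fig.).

For Z = 2 the level energies scale as Z², so the effective Rydberg energy is 13.6 × 4 = 54.40 eV.
ΔE = 54.40 × (1/6² − 1/7²) = 54.40 × 0.007370 = 0.4009 eV.
λ = hc/ΔE = 1240 / 0.4009 = 3090 nm.

3090 nm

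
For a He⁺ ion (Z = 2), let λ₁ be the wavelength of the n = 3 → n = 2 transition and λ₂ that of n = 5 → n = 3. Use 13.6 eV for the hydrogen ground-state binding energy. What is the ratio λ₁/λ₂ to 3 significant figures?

0.512

λ ∝ 1/ΔE ∝ 1/(1/n_f² − 1/n_i²), and the Z² and hc factors cancel in the ratio.
λ₁/λ₂ = (1/3² − 1/5²)/(1/2² − 1/3²) = 0.07111/0.1389 = 0.512.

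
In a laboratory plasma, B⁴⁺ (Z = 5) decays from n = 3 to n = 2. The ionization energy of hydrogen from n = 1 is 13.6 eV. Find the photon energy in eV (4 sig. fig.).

The Bohr energies scale as Z², so for Z = 5: E_n = −340.0/n² eV.
E_3 = −340.0/9 = −37.78 eV and E_2 = −340.0/4 = −85.00 eV.
The photon energy is |E_3 − E_2| = 47.22 eV.

47.22 eV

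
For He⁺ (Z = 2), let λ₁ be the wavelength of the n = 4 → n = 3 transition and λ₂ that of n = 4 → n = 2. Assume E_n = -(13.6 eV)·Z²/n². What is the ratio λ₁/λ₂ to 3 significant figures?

λ ∝ 1/ΔE ∝ 1/(1/n_f² − 1/n_i²), and the Z² and hc factors cancel in the ratio.
λ₁/λ₂ = (1/2² − 1/4²)/(1/3² − 1/4²) = 0.1875/0.04861 = 3.86.

3.86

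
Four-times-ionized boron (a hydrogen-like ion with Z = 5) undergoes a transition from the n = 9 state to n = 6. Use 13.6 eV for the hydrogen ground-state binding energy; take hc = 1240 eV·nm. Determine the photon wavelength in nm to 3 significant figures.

236 nm

For Z = 5 the level energies scale as Z², so the effective Rydberg energy is 13.6 × 25 = 340.0 eV.
ΔE = 340.0 × (1/6² − 1/9²) = 340.0 × 0.01543 = 5.247 eV.
λ = hc/ΔE = 1240 / 5.247 = 236 nm.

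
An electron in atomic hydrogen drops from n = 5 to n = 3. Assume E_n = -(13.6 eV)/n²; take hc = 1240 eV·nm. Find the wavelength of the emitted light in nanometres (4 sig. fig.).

ΔE = 13.60 × (1/3² − 1/5²) = 13.60 × 0.07111 = 0.9671 eV.
λ = hc/ΔE = 1240 / 0.9671 = 1282 nm.
This line belongs to the Paschen series.

1282 nm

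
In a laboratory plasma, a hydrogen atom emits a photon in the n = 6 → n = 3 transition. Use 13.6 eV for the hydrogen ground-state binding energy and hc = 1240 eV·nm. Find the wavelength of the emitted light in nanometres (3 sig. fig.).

ΔE = 13.60 × (1/3² − 1/6²) = 13.60 × 0.08333 = 1.133 eV.
λ = hc/ΔE = 1240 / 1.133 = 1090 nm.
This line belongs to the Paschen series.

1090 nm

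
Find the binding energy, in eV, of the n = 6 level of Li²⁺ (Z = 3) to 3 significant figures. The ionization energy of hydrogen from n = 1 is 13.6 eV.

3.40 eV

E_n = −13.6 Z²/n² = −122.4/n² eV for Z = 3.
E_6 = −122.4/36 = −3.40 eV, so ionization (to E = 0) requires 3.40 eV.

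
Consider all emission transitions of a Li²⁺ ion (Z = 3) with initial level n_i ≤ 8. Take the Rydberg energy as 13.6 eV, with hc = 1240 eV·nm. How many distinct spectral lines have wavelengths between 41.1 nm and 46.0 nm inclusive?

Enumerate all n_i → n_f pairs with 1 ≤ n_f < n_i ≤ 8 and compute λ = 1240 / [13.6·9·(1/n_f² − 1/n_i²)].
Lines falling in [41.1, 46.0] nm: 8→2 (43.22 nm), 7→2 (44.12 nm), 6→2 (45.59 nm).

3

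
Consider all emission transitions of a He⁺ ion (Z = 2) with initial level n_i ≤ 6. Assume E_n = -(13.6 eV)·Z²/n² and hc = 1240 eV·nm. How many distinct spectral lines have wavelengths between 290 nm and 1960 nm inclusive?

Enumerate all n_i → n_f pairs with 1 ≤ n_f < n_i ≤ 6 and compute λ = 1240 / [13.6·4·(1/n_f² − 1/n_i²)].
Lines falling in [290, 1960] nm: 5→3 (320.5 nm), 4→3 (468.9 nm), 6→4 (656.5 nm), 5→4 (1013 nm), 6→5 (1865 nm).

5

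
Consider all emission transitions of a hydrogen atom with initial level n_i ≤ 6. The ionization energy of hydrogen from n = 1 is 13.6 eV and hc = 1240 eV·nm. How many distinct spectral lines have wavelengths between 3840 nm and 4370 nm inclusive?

Enumerate all n_i → n_f pairs with 1 ≤ n_f < n_i ≤ 6 and compute λ = 1240 / [13.6·1·(1/n_f² − 1/n_i²)].
Lines falling in [3840, 4370] nm: 5→4 (4052 nm).

1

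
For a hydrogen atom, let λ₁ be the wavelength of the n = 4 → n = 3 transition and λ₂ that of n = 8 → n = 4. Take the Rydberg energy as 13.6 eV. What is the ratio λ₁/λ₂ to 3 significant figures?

0.964

λ ∝ 1/ΔE ∝ 1/(1/n_f² − 1/n_i²), and the Z² and hc factors cancel in the ratio.
λ₁/λ₂ = (1/4² − 1/8²)/(1/3² − 1/4²) = 0.04688/0.04861 = 0.964.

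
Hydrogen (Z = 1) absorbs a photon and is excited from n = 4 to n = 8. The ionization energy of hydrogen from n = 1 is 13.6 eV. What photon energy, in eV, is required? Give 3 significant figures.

E_8 = −13.60/64 = −0.2125 eV and E_4 = −13.60/16 = −0.8500 eV.
The photon energy is |E_8 − E_4| = 0.638 eV.

0.638 eV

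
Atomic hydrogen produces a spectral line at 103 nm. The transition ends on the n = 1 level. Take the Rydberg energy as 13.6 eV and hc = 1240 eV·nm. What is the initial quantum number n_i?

n_i = 3

The photon energy is ΔE = hc/λ = 1240 / 103 = 12.04 eV.
With Z = 1, ΔE = 13.60 × (1/n_f² − 1/n_i²), so 1/n_f² − 1/n_i² = 0.8852.
With n_f = 1: 1/n_i² = 1/1 − 0.8852 = 0.1148, so n_i ≈ 2.95.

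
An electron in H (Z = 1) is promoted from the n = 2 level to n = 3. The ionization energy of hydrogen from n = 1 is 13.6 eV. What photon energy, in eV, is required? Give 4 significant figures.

E_3 = −13.60/9 = −1.511 eV and E_2 = −13.60/4 = −3.400 eV.
The photon energy is |E_3 − E_2| = 1.889 eV.

1.889 eV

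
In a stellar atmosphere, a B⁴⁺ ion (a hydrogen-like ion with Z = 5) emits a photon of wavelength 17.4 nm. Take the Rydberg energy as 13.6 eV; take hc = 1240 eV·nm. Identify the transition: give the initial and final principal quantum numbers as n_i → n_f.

The photon energy is ΔE = hc/λ = 1240 / 17.4 = 71.26 eV.
With Z = 5, ΔE = 340.0 × (1/n_f² − 1/n_i²), so 1/n_f² − 1/n_i² = 0.2096.
Trying n_f = 2 gives 1/n_i² = 0.04040, i.e. n_i ≈ 5; this pair matches.

n_i = 5, n_f = 2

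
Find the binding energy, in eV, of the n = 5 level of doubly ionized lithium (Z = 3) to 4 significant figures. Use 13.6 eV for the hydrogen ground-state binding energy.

4.896 eV

E_n = −13.6 Z²/n² = −122.4/n² eV for Z = 3.
E_5 = −122.4/25 = −4.896 eV, so ionization (to E = 0) requires 4.896 eV.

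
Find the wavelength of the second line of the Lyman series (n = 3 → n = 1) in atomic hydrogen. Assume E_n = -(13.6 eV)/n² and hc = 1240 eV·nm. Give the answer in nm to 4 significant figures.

102.6 nm

The Lyman series terminates on n_f = 1; the second line has n_i = 1+2 = 3.
ΔE = 13.60 × (1/1² − 1/3²) = 12.09 eV.
λ = 1240 / 12.09 = 102.6 nm.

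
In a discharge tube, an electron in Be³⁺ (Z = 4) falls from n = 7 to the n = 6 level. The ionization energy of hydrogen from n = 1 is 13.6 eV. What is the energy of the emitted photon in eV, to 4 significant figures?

1.604 eV

The Bohr energies scale as Z², so for Z = 4: E_n = −217.6/n² eV.
E_7 = −217.6/49 = −4.441 eV and E_6 = −217.6/36 = −6.044 eV.
The photon energy is |E_7 − E_6| = 1.604 eV.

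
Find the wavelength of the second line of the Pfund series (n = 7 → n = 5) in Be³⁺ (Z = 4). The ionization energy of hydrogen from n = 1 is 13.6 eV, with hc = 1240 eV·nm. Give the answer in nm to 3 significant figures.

The Pfund series terminates on n_f = 5; the second line has n_i = 5+2 = 7.
ΔE = 217.6 × (1/5² − 1/7²) = 4.263 eV.
λ = 1240 / 4.263 = 291 nm.

291 nm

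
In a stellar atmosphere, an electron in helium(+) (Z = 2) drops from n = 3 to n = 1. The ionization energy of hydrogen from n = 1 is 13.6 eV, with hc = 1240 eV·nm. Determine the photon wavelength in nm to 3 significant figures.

For Z = 2 the level energies scale as Z², so the effective Rydberg energy is 13.6 × 4 = 54.40 eV.
ΔE = 54.40 × (1/1² − 1/3²) = 54.40 × 0.8889 = 48.36 eV.
λ = hc/ΔE = 1240 / 48.36 = 25.6 nm.

25.6 nm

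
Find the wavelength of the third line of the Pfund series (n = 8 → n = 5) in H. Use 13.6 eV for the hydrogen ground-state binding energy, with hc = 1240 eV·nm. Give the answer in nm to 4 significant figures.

The Pfund series terminates on n_f = 5; the third line has n_i = 5+3 = 8.
ΔE = 13.60 × (1/5² − 1/8²) = 0.3315 eV.
λ = 1240 / 0.3315 = 3741 nm.

3741 nm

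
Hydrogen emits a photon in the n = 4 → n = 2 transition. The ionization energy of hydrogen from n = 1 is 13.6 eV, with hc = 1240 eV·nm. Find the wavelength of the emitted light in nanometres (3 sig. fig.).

ΔE = 13.60 × (1/2² − 1/4²) = 13.60 × 0.1875 = 2.550 eV.
λ = hc/ΔE = 1240 / 2.550 = 486 nm.

486 nm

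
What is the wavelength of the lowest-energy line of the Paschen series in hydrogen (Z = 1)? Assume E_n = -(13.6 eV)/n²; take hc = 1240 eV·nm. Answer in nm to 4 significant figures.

1876 nm

The Paschen series terminates on n_f = 3; the first line has n_i = 3+1 = 4.
ΔE = 13.60 × (1/3² − 1/4²) = 0.6611 eV.
λ = 1240 / 0.6611 = 1876 nm.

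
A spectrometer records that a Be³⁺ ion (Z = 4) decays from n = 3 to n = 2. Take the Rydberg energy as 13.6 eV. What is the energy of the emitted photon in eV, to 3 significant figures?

30.2 eV

The Bohr energies scale as Z², so for Z = 4: E_n = −217.6/n² eV.
E_3 = −217.6/9 = −24.18 eV and E_2 = −217.6/4 = −54.40 eV.
The photon energy is |E_3 − E_2| = 30.2 eV.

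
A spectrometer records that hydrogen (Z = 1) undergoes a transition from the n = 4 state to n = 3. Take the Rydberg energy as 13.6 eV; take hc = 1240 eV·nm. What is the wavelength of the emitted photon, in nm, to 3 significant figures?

ΔE = 13.60 × (1/3² − 1/4²) = 13.60 × 0.04861 = 0.6611 eV.
λ = hc/ΔE = 1240 / 0.6611 = 1880 nm.

1880 nm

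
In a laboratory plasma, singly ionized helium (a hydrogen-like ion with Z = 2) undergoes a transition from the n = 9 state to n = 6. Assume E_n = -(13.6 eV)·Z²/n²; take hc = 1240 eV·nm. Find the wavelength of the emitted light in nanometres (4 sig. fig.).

For Z = 2 the level energies scale as Z², so the effective Rydberg energy is 13.6 × 4 = 54.40 eV.
ΔE = 54.40 × (1/6² − 1/9²) = 54.40 × 0.01543 = 0.8395 eV.
λ = hc/ΔE = 1240 / 0.8395 = 1477 nm.

1477 nm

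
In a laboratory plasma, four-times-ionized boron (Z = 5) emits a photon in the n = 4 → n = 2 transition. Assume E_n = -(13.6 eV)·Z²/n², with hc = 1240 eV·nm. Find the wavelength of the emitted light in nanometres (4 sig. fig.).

For Z = 5 the level energies scale as Z², so the effective Rydberg energy is 13.6 × 25 = 340.0 eV.
ΔE = 340.0 × (1/2² − 1/4²) = 340.0 × 0.1875 = 63.75 eV.
λ = hc/ΔE = 1240 / 63.75 = 19.45 nm.

19.45 nm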